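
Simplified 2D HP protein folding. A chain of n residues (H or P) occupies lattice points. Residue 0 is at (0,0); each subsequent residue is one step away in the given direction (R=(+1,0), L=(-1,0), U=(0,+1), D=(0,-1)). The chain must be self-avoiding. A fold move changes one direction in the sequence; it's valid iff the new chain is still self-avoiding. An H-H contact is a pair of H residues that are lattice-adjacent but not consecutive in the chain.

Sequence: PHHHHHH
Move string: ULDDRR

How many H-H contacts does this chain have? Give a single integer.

Positions: [(0, 0), (0, 1), (-1, 1), (-1, 0), (-1, -1), (0, -1), (1, -1)]
No H-H contacts found.

Answer: 0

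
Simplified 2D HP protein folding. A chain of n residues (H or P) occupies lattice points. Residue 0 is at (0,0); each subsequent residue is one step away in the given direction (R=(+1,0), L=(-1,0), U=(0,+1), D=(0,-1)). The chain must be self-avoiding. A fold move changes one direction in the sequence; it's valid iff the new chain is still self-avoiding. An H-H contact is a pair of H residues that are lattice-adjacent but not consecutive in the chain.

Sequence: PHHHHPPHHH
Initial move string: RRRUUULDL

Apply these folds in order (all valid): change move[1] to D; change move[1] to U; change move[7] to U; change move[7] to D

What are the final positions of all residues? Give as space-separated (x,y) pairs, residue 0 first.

Initial moves: RRRUUULDL
Fold: move[1]->D => RDRUUULDL (positions: [(0, 0), (1, 0), (1, -1), (2, -1), (2, 0), (2, 1), (2, 2), (1, 2), (1, 1), (0, 1)])
Fold: move[1]->U => RURUUULDL (positions: [(0, 0), (1, 0), (1, 1), (2, 1), (2, 2), (2, 3), (2, 4), (1, 4), (1, 3), (0, 3)])
Fold: move[7]->U => RURUUULUL (positions: [(0, 0), (1, 0), (1, 1), (2, 1), (2, 2), (2, 3), (2, 4), (1, 4), (1, 5), (0, 5)])
Fold: move[7]->D => RURUUULDL (positions: [(0, 0), (1, 0), (1, 1), (2, 1), (2, 2), (2, 3), (2, 4), (1, 4), (1, 3), (0, 3)])

Answer: (0,0) (1,0) (1,1) (2,1) (2,2) (2,3) (2,4) (1,4) (1,3) (0,3)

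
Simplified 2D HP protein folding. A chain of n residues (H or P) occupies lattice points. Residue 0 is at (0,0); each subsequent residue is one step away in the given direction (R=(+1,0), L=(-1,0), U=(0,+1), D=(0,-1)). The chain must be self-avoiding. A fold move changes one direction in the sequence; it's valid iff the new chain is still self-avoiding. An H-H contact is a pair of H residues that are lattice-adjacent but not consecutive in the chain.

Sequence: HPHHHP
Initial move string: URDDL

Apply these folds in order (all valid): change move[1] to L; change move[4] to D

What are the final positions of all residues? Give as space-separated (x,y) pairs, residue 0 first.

Initial moves: URDDL
Fold: move[1]->L => ULDDL (positions: [(0, 0), (0, 1), (-1, 1), (-1, 0), (-1, -1), (-2, -1)])
Fold: move[4]->D => ULDDD (positions: [(0, 0), (0, 1), (-1, 1), (-1, 0), (-1, -1), (-1, -2)])

Answer: (0,0) (0,1) (-1,1) (-1,0) (-1,-1) (-1,-2)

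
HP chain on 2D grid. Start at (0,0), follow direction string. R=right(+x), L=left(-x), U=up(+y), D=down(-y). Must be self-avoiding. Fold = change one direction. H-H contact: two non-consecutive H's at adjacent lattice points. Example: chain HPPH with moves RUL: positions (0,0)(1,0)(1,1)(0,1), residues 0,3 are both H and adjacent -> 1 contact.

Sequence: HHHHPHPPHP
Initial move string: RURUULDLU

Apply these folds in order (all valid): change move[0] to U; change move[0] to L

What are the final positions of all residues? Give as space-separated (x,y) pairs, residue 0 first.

Initial moves: RURUULDLU
Fold: move[0]->U => UURUULDLU (positions: [(0, 0), (0, 1), (0, 2), (1, 2), (1, 3), (1, 4), (0, 4), (0, 3), (-1, 3), (-1, 4)])
Fold: move[0]->L => LURUULDLU (positions: [(0, 0), (-1, 0), (-1, 1), (0, 1), (0, 2), (0, 3), (-1, 3), (-1, 2), (-2, 2), (-2, 3)])

Answer: (0,0) (-1,0) (-1,1) (0,1) (0,2) (0,3) (-1,3) (-1,2) (-2,2) (-2,3)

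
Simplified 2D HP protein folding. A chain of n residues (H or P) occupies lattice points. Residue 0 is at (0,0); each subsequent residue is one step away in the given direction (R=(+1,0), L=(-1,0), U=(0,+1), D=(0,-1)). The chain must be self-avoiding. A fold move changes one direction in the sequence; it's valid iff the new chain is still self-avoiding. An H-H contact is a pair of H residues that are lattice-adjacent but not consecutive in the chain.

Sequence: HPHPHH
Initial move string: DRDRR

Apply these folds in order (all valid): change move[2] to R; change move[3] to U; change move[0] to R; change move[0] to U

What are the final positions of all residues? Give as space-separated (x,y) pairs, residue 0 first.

Initial moves: DRDRR
Fold: move[2]->R => DRRRR (positions: [(0, 0), (0, -1), (1, -1), (2, -1), (3, -1), (4, -1)])
Fold: move[3]->U => DRRUR (positions: [(0, 0), (0, -1), (1, -1), (2, -1), (2, 0), (3, 0)])
Fold: move[0]->R => RRRUR (positions: [(0, 0), (1, 0), (2, 0), (3, 0), (3, 1), (4, 1)])
Fold: move[0]->U => URRUR (positions: [(0, 0), (0, 1), (1, 1), (2, 1), (2, 2), (3, 2)])

Answer: (0,0) (0,1) (1,1) (2,1) (2,2) (3,2)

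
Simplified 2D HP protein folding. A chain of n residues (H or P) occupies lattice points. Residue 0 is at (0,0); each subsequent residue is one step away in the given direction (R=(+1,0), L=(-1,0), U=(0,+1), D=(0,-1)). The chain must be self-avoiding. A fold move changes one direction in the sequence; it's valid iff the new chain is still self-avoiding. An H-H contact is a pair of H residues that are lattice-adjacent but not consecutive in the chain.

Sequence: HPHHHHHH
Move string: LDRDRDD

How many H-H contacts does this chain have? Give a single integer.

Positions: [(0, 0), (-1, 0), (-1, -1), (0, -1), (0, -2), (1, -2), (1, -3), (1, -4)]
H-H contact: residue 0 @(0,0) - residue 3 @(0, -1)

Answer: 1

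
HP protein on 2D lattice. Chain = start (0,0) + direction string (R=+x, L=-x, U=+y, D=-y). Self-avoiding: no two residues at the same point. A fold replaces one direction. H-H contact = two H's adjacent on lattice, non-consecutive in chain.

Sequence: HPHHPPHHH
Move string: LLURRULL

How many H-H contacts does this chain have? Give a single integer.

Positions: [(0, 0), (-1, 0), (-2, 0), (-2, 1), (-1, 1), (0, 1), (0, 2), (-1, 2), (-2, 2)]
H-H contact: residue 3 @(-2,1) - residue 8 @(-2, 2)

Answer: 1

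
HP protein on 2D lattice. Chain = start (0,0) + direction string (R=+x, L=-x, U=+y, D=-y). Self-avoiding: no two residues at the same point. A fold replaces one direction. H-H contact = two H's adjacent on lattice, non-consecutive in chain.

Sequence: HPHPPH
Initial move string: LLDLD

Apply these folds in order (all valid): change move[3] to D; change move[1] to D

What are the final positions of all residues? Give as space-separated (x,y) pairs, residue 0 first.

Answer: (0,0) (-1,0) (-1,-1) (-1,-2) (-1,-3) (-1,-4)

Derivation:
Initial moves: LLDLD
Fold: move[3]->D => LLDDD (positions: [(0, 0), (-1, 0), (-2, 0), (-2, -1), (-2, -2), (-2, -3)])
Fold: move[1]->D => LDDDD (positions: [(0, 0), (-1, 0), (-1, -1), (-1, -2), (-1, -3), (-1, -4)])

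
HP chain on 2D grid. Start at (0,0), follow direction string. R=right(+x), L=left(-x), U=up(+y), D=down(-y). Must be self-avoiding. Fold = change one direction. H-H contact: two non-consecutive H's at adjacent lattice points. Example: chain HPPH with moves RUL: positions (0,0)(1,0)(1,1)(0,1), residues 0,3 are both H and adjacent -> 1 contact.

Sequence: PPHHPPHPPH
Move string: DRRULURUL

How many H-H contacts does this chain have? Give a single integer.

Answer: 1

Derivation:
Positions: [(0, 0), (0, -1), (1, -1), (2, -1), (2, 0), (1, 0), (1, 1), (2, 1), (2, 2), (1, 2)]
H-H contact: residue 6 @(1,1) - residue 9 @(1, 2)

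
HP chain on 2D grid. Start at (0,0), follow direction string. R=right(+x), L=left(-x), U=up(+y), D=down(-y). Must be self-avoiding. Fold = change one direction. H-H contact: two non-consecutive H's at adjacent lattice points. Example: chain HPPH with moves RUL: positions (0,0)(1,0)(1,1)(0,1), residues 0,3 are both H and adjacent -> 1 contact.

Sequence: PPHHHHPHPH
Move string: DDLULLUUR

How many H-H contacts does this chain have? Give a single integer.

Answer: 0

Derivation:
Positions: [(0, 0), (0, -1), (0, -2), (-1, -2), (-1, -1), (-2, -1), (-3, -1), (-3, 0), (-3, 1), (-2, 1)]
No H-H contacts found.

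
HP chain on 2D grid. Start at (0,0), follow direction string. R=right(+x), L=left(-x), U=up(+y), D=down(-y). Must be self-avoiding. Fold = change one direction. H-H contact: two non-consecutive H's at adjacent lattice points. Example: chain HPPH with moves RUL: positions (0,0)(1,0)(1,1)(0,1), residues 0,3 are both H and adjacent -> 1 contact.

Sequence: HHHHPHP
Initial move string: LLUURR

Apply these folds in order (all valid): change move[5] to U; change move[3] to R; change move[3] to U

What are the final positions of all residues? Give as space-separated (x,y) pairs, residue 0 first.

Answer: (0,0) (-1,0) (-2,0) (-2,1) (-2,2) (-1,2) (-1,3)

Derivation:
Initial moves: LLUURR
Fold: move[5]->U => LLUURU (positions: [(0, 0), (-1, 0), (-2, 0), (-2, 1), (-2, 2), (-1, 2), (-1, 3)])
Fold: move[3]->R => LLURRU (positions: [(0, 0), (-1, 0), (-2, 0), (-2, 1), (-1, 1), (0, 1), (0, 2)])
Fold: move[3]->U => LLUURU (positions: [(0, 0), (-1, 0), (-2, 0), (-2, 1), (-2, 2), (-1, 2), (-1, 3)])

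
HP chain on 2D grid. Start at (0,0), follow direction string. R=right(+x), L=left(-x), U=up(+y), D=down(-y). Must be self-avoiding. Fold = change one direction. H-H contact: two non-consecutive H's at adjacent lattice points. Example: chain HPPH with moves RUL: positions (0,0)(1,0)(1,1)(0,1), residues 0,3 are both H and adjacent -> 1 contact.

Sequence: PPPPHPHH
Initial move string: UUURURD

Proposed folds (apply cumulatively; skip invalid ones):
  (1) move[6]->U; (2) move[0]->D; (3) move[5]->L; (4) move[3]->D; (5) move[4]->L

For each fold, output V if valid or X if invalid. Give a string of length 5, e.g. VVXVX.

Answer: VXVXX

Derivation:
Initial: UUURURD -> [(0, 0), (0, 1), (0, 2), (0, 3), (1, 3), (1, 4), (2, 4), (2, 3)]
Fold 1: move[6]->U => UUURURU VALID
Fold 2: move[0]->D => DUURURU INVALID (collision), skipped
Fold 3: move[5]->L => UUURULU VALID
Fold 4: move[3]->D => UUUDULU INVALID (collision), skipped
Fold 5: move[4]->L => UUURLLU INVALID (collision), skipped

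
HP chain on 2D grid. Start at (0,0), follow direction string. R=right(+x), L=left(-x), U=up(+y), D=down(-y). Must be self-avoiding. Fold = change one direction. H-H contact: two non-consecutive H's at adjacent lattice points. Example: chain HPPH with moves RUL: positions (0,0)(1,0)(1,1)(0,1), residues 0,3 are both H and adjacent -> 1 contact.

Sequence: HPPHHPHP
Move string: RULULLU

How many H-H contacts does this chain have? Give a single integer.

Answer: 1

Derivation:
Positions: [(0, 0), (1, 0), (1, 1), (0, 1), (0, 2), (-1, 2), (-2, 2), (-2, 3)]
H-H contact: residue 0 @(0,0) - residue 3 @(0, 1)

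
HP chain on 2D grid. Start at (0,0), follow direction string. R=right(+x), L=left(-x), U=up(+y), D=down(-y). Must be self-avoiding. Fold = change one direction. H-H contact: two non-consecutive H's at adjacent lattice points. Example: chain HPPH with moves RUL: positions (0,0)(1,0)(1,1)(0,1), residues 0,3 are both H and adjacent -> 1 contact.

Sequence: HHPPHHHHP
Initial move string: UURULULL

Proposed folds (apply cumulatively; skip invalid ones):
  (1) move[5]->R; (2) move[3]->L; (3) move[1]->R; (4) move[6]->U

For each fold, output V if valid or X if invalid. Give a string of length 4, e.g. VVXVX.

Answer: XXVV

Derivation:
Initial: UURULULL -> [(0, 0), (0, 1), (0, 2), (1, 2), (1, 3), (0, 3), (0, 4), (-1, 4), (-2, 4)]
Fold 1: move[5]->R => UURULRLL INVALID (collision), skipped
Fold 2: move[3]->L => UURLLULL INVALID (collision), skipped
Fold 3: move[1]->R => URRULULL VALID
Fold 4: move[6]->U => URRULUUL VALID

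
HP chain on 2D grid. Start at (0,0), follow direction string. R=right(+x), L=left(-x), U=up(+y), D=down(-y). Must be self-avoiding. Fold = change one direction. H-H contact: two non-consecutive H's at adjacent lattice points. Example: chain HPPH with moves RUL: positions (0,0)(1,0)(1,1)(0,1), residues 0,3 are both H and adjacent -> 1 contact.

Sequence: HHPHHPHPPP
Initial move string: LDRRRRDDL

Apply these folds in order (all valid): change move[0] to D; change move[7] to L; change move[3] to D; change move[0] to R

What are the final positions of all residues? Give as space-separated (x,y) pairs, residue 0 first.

Answer: (0,0) (1,0) (1,-1) (2,-1) (2,-2) (3,-2) (4,-2) (4,-3) (3,-3) (2,-3)

Derivation:
Initial moves: LDRRRRDDL
Fold: move[0]->D => DDRRRRDDL (positions: [(0, 0), (0, -1), (0, -2), (1, -2), (2, -2), (3, -2), (4, -2), (4, -3), (4, -4), (3, -4)])
Fold: move[7]->L => DDRRRRDLL (positions: [(0, 0), (0, -1), (0, -2), (1, -2), (2, -2), (3, -2), (4, -2), (4, -3), (3, -3), (2, -3)])
Fold: move[3]->D => DDRDRRDLL (positions: [(0, 0), (0, -1), (0, -2), (1, -2), (1, -3), (2, -3), (3, -3), (3, -4), (2, -4), (1, -4)])
Fold: move[0]->R => RDRDRRDLL (positions: [(0, 0), (1, 0), (1, -1), (2, -1), (2, -2), (3, -2), (4, -2), (4, -3), (3, -3), (2, -3)])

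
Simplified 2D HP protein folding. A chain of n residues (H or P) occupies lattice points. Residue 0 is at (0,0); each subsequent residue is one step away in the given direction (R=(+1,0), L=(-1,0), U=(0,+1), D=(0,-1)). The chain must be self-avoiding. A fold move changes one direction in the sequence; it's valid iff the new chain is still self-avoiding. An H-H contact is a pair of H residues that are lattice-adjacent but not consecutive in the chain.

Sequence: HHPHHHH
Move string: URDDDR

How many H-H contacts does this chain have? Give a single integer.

Positions: [(0, 0), (0, 1), (1, 1), (1, 0), (1, -1), (1, -2), (2, -2)]
H-H contact: residue 0 @(0,0) - residue 3 @(1, 0)

Answer: 1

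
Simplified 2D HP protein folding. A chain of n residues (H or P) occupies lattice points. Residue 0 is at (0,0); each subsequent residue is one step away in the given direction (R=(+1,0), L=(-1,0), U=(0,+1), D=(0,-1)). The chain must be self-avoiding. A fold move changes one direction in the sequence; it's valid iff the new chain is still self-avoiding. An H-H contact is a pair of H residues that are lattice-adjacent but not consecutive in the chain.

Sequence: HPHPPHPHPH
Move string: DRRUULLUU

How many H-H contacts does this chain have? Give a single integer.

Answer: 1

Derivation:
Positions: [(0, 0), (0, -1), (1, -1), (2, -1), (2, 0), (2, 1), (1, 1), (0, 1), (0, 2), (0, 3)]
H-H contact: residue 0 @(0,0) - residue 7 @(0, 1)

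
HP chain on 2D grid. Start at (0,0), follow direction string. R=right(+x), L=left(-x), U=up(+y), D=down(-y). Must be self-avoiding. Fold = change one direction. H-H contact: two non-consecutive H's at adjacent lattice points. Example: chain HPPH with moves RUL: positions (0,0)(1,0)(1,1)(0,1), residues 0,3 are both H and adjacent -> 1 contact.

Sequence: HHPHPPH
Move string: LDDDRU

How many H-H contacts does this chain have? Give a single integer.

Positions: [(0, 0), (-1, 0), (-1, -1), (-1, -2), (-1, -3), (0, -3), (0, -2)]
H-H contact: residue 3 @(-1,-2) - residue 6 @(0, -2)

Answer: 1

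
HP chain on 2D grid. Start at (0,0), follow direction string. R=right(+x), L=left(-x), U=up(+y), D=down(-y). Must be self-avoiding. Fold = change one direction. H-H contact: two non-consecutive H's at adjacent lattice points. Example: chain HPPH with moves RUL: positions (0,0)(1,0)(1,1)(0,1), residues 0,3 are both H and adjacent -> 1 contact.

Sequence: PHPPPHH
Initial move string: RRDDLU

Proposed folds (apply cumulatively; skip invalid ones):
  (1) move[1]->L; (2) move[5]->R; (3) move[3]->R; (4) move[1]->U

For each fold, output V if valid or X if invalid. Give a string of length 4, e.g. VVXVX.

Initial: RRDDLU -> [(0, 0), (1, 0), (2, 0), (2, -1), (2, -2), (1, -2), (1, -1)]
Fold 1: move[1]->L => RLDDLU INVALID (collision), skipped
Fold 2: move[5]->R => RRDDLR INVALID (collision), skipped
Fold 3: move[3]->R => RRDRLU INVALID (collision), skipped
Fold 4: move[1]->U => RUDDLU INVALID (collision), skipped

Answer: XXXX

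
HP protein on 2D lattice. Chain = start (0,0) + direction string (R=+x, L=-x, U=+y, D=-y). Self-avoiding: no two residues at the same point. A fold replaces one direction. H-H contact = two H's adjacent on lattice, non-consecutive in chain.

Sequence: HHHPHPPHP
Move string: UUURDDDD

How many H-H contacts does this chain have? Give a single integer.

Answer: 1

Derivation:
Positions: [(0, 0), (0, 1), (0, 2), (0, 3), (1, 3), (1, 2), (1, 1), (1, 0), (1, -1)]
H-H contact: residue 0 @(0,0) - residue 7 @(1, 0)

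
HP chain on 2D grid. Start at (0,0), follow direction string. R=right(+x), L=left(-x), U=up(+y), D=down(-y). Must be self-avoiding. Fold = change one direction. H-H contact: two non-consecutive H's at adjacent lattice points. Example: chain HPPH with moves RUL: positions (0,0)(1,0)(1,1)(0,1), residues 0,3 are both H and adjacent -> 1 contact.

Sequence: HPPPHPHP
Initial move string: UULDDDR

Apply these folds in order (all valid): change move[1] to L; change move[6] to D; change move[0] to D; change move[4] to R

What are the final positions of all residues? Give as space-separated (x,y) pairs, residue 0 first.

Initial moves: UULDDDR
Fold: move[1]->L => ULLDDDR (positions: [(0, 0), (0, 1), (-1, 1), (-2, 1), (-2, 0), (-2, -1), (-2, -2), (-1, -2)])
Fold: move[6]->D => ULLDDDD (positions: [(0, 0), (0, 1), (-1, 1), (-2, 1), (-2, 0), (-2, -1), (-2, -2), (-2, -3)])
Fold: move[0]->D => DLLDDDD (positions: [(0, 0), (0, -1), (-1, -1), (-2, -1), (-2, -2), (-2, -3), (-2, -4), (-2, -5)])
Fold: move[4]->R => DLLDRDD (positions: [(0, 0), (0, -1), (-1, -1), (-2, -1), (-2, -2), (-1, -2), (-1, -3), (-1, -4)])

Answer: (0,0) (0,-1) (-1,-1) (-2,-1) (-2,-2) (-1,-2) (-1,-3) (-1,-4)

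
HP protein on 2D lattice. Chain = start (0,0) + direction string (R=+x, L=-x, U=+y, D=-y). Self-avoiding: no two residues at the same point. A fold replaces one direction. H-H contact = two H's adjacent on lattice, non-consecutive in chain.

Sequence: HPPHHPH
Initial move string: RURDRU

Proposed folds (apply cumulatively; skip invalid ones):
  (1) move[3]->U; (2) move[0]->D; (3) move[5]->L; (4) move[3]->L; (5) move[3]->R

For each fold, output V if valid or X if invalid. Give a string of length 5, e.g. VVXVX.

Answer: VXXXV

Derivation:
Initial: RURDRU -> [(0, 0), (1, 0), (1, 1), (2, 1), (2, 0), (3, 0), (3, 1)]
Fold 1: move[3]->U => RURURU VALID
Fold 2: move[0]->D => DURURU INVALID (collision), skipped
Fold 3: move[5]->L => RURURL INVALID (collision), skipped
Fold 4: move[3]->L => RURLRU INVALID (collision), skipped
Fold 5: move[3]->R => RURRRU VALID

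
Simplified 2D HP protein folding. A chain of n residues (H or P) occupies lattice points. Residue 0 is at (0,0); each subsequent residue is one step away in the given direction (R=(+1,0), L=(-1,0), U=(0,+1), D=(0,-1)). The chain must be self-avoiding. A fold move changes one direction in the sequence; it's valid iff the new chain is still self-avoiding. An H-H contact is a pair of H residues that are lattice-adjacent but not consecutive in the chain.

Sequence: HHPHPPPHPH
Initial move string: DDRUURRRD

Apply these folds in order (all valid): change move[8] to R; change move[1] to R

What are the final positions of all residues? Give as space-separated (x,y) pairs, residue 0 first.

Initial moves: DDRUURRRD
Fold: move[8]->R => DDRUURRRR (positions: [(0, 0), (0, -1), (0, -2), (1, -2), (1, -1), (1, 0), (2, 0), (3, 0), (4, 0), (5, 0)])
Fold: move[1]->R => DRRUURRRR (positions: [(0, 0), (0, -1), (1, -1), (2, -1), (2, 0), (2, 1), (3, 1), (4, 1), (5, 1), (6, 1)])

Answer: (0,0) (0,-1) (1,-1) (2,-1) (2,0) (2,1) (3,1) (4,1) (5,1) (6,1)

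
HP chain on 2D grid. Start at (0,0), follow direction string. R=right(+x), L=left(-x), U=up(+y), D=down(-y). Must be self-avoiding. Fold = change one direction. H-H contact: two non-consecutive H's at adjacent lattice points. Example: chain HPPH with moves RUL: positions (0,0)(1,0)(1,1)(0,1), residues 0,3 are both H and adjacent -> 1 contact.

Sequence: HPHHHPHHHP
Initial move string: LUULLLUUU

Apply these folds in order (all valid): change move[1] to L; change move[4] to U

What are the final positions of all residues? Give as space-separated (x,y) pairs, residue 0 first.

Initial moves: LUULLLUUU
Fold: move[1]->L => LLULLLUUU (positions: [(0, 0), (-1, 0), (-2, 0), (-2, 1), (-3, 1), (-4, 1), (-5, 1), (-5, 2), (-5, 3), (-5, 4)])
Fold: move[4]->U => LLULULUUU (positions: [(0, 0), (-1, 0), (-2, 0), (-2, 1), (-3, 1), (-3, 2), (-4, 2), (-4, 3), (-4, 4), (-4, 5)])

Answer: (0,0) (-1,0) (-2,0) (-2,1) (-3,1) (-3,2) (-4,2) (-4,3) (-4,4) (-4,5)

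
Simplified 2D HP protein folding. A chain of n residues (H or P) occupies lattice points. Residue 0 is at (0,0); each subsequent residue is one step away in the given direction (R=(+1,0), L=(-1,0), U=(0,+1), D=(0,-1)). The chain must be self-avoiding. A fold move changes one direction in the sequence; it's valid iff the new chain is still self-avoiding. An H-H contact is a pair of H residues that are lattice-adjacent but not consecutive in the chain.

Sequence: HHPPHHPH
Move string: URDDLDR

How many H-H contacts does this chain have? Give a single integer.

Answer: 2

Derivation:
Positions: [(0, 0), (0, 1), (1, 1), (1, 0), (1, -1), (0, -1), (0, -2), (1, -2)]
H-H contact: residue 0 @(0,0) - residue 5 @(0, -1)
H-H contact: residue 4 @(1,-1) - residue 7 @(1, -2)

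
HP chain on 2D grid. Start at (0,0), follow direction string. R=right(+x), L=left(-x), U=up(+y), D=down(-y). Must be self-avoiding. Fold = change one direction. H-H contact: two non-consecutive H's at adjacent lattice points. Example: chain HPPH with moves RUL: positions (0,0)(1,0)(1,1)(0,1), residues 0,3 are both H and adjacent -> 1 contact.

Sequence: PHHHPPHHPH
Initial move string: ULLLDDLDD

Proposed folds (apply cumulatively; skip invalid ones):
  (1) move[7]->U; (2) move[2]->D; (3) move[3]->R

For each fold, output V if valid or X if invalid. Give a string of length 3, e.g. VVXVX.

Answer: XVX

Derivation:
Initial: ULLLDDLDD -> [(0, 0), (0, 1), (-1, 1), (-2, 1), (-3, 1), (-3, 0), (-3, -1), (-4, -1), (-4, -2), (-4, -3)]
Fold 1: move[7]->U => ULLLDDLUD INVALID (collision), skipped
Fold 2: move[2]->D => ULDLDDLDD VALID
Fold 3: move[3]->R => ULDRDDLDD INVALID (collision), skipped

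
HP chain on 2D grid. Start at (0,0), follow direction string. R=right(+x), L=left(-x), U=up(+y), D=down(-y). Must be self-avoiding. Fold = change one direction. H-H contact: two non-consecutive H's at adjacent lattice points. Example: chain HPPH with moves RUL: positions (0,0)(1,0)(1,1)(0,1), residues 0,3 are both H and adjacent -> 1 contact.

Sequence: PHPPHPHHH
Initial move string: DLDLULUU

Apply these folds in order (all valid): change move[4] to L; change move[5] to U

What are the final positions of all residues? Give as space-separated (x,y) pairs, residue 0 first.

Initial moves: DLDLULUU
Fold: move[4]->L => DLDLLLUU (positions: [(0, 0), (0, -1), (-1, -1), (-1, -2), (-2, -2), (-3, -2), (-4, -2), (-4, -1), (-4, 0)])
Fold: move[5]->U => DLDLLUUU (positions: [(0, 0), (0, -1), (-1, -1), (-1, -2), (-2, -2), (-3, -2), (-3, -1), (-3, 0), (-3, 1)])

Answer: (0,0) (0,-1) (-1,-1) (-1,-2) (-2,-2) (-3,-2) (-3,-1) (-3,0) (-3,1)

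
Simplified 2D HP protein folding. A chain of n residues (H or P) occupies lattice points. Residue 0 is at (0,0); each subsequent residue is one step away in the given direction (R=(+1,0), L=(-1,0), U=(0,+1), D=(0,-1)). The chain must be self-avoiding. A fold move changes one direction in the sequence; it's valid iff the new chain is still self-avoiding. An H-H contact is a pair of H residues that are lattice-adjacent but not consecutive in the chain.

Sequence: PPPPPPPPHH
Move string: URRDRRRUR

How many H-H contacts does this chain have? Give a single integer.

Positions: [(0, 0), (0, 1), (1, 1), (2, 1), (2, 0), (3, 0), (4, 0), (5, 0), (5, 1), (6, 1)]
No H-H contacts found.

Answer: 0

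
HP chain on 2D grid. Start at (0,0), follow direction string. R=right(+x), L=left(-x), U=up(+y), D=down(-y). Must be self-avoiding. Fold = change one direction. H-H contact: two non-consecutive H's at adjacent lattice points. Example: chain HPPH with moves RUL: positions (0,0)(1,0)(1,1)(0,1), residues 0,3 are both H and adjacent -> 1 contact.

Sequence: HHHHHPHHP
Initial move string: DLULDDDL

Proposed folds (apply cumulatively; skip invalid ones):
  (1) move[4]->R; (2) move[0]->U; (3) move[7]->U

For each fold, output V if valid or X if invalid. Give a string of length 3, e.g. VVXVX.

Answer: XVX

Derivation:
Initial: DLULDDDL -> [(0, 0), (0, -1), (-1, -1), (-1, 0), (-2, 0), (-2, -1), (-2, -2), (-2, -3), (-3, -3)]
Fold 1: move[4]->R => DLULRDDL INVALID (collision), skipped
Fold 2: move[0]->U => ULULDDDL VALID
Fold 3: move[7]->U => ULULDDDU INVALID (collision), skipped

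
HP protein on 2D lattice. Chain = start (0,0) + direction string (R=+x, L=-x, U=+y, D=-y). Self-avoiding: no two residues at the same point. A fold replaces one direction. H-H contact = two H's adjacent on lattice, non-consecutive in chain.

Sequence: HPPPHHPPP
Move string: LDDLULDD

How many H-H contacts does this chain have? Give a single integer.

Answer: 0

Derivation:
Positions: [(0, 0), (-1, 0), (-1, -1), (-1, -2), (-2, -2), (-2, -1), (-3, -1), (-3, -2), (-3, -3)]
No H-H contacts found.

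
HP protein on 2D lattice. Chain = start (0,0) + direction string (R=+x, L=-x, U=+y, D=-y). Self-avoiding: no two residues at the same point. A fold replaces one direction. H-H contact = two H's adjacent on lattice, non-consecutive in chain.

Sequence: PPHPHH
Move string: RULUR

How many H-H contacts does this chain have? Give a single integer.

Answer: 1

Derivation:
Positions: [(0, 0), (1, 0), (1, 1), (0, 1), (0, 2), (1, 2)]
H-H contact: residue 2 @(1,1) - residue 5 @(1, 2)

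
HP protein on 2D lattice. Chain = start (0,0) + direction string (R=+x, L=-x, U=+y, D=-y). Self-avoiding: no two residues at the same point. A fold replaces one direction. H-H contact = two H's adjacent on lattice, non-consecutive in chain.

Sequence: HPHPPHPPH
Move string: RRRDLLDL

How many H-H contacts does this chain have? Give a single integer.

Positions: [(0, 0), (1, 0), (2, 0), (3, 0), (3, -1), (2, -1), (1, -1), (1, -2), (0, -2)]
H-H contact: residue 2 @(2,0) - residue 5 @(2, -1)

Answer: 1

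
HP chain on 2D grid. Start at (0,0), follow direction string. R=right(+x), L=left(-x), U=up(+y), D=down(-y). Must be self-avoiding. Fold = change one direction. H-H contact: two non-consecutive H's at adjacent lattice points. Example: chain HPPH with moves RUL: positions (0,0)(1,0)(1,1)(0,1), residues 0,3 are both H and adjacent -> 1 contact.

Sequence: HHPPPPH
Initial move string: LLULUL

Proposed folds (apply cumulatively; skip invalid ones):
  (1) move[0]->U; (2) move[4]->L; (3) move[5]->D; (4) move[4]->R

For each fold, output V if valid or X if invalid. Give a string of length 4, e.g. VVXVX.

Initial: LLULUL -> [(0, 0), (-1, 0), (-2, 0), (-2, 1), (-3, 1), (-3, 2), (-4, 2)]
Fold 1: move[0]->U => ULULUL VALID
Fold 2: move[4]->L => ULULLL VALID
Fold 3: move[5]->D => ULULLD VALID
Fold 4: move[4]->R => ULULRD INVALID (collision), skipped

Answer: VVVX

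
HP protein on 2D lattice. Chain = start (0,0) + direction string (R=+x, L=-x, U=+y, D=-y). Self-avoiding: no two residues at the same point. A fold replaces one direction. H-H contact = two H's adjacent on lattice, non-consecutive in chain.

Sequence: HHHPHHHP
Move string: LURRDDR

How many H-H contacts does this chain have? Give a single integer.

Answer: 1

Derivation:
Positions: [(0, 0), (-1, 0), (-1, 1), (0, 1), (1, 1), (1, 0), (1, -1), (2, -1)]
H-H contact: residue 0 @(0,0) - residue 5 @(1, 0)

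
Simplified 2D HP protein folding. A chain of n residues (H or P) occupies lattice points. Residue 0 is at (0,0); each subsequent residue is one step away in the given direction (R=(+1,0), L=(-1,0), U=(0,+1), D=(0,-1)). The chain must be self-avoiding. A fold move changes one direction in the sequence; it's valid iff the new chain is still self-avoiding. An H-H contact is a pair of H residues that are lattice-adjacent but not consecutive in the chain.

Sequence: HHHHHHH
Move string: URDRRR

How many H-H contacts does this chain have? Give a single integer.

Answer: 1

Derivation:
Positions: [(0, 0), (0, 1), (1, 1), (1, 0), (2, 0), (3, 0), (4, 0)]
H-H contact: residue 0 @(0,0) - residue 3 @(1, 0)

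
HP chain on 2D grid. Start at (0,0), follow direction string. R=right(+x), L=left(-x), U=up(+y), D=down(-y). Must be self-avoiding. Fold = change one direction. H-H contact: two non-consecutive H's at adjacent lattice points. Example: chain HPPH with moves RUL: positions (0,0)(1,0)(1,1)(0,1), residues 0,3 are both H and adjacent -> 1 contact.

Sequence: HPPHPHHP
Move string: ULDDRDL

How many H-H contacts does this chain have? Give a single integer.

Positions: [(0, 0), (0, 1), (-1, 1), (-1, 0), (-1, -1), (0, -1), (0, -2), (-1, -2)]
H-H contact: residue 0 @(0,0) - residue 3 @(-1, 0)
H-H contact: residue 0 @(0,0) - residue 5 @(0, -1)

Answer: 2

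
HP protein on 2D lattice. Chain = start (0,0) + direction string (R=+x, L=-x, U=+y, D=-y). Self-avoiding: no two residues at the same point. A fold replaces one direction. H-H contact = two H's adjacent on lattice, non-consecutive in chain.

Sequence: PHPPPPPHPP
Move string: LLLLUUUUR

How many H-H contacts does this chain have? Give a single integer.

Positions: [(0, 0), (-1, 0), (-2, 0), (-3, 0), (-4, 0), (-4, 1), (-4, 2), (-4, 3), (-4, 4), (-3, 4)]
No H-H contacts found.

Answer: 0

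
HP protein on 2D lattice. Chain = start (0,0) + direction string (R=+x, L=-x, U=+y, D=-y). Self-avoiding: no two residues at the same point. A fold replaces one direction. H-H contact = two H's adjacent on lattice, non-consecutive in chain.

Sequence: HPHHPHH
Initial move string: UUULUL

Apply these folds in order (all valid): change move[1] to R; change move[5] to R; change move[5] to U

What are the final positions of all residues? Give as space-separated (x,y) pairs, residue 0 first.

Initial moves: UUULUL
Fold: move[1]->R => URULUL (positions: [(0, 0), (0, 1), (1, 1), (1, 2), (0, 2), (0, 3), (-1, 3)])
Fold: move[5]->R => URULUR (positions: [(0, 0), (0, 1), (1, 1), (1, 2), (0, 2), (0, 3), (1, 3)])
Fold: move[5]->U => URULUU (positions: [(0, 0), (0, 1), (1, 1), (1, 2), (0, 2), (0, 3), (0, 4)])

Answer: (0,0) (0,1) (1,1) (1,2) (0,2) (0,3) (0,4)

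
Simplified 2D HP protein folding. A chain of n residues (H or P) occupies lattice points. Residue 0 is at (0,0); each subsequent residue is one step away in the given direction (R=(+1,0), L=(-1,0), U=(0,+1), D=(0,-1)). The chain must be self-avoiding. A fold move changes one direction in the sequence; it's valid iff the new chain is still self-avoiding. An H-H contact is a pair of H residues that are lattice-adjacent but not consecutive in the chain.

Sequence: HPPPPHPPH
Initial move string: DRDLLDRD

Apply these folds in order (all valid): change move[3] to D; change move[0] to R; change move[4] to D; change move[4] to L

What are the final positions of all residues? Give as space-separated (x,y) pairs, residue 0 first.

Answer: (0,0) (1,0) (2,0) (2,-1) (2,-2) (1,-2) (1,-3) (2,-3) (2,-4)

Derivation:
Initial moves: DRDLLDRD
Fold: move[3]->D => DRDDLDRD (positions: [(0, 0), (0, -1), (1, -1), (1, -2), (1, -3), (0, -3), (0, -4), (1, -4), (1, -5)])
Fold: move[0]->R => RRDDLDRD (positions: [(0, 0), (1, 0), (2, 0), (2, -1), (2, -2), (1, -2), (1, -3), (2, -3), (2, -4)])
Fold: move[4]->D => RRDDDDRD (positions: [(0, 0), (1, 0), (2, 0), (2, -1), (2, -2), (2, -3), (2, -4), (3, -4), (3, -5)])
Fold: move[4]->L => RRDDLDRD (positions: [(0, 0), (1, 0), (2, 0), (2, -1), (2, -2), (1, -2), (1, -3), (2, -3), (2, -4)])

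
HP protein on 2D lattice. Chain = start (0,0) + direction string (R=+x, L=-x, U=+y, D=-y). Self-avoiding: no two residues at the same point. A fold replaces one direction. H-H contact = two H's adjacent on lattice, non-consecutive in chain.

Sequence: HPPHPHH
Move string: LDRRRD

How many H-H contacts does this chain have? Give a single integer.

Positions: [(0, 0), (-1, 0), (-1, -1), (0, -1), (1, -1), (2, -1), (2, -2)]
H-H contact: residue 0 @(0,0) - residue 3 @(0, -1)

Answer: 1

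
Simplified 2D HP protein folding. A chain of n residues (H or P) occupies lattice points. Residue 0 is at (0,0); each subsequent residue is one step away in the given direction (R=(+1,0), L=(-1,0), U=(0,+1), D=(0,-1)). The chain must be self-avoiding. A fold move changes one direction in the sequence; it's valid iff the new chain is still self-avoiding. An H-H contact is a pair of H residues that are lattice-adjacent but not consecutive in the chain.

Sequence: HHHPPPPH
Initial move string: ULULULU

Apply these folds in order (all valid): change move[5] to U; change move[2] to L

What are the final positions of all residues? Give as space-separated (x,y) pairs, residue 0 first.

Initial moves: ULULULU
Fold: move[5]->U => ULULUUU (positions: [(0, 0), (0, 1), (-1, 1), (-1, 2), (-2, 2), (-2, 3), (-2, 4), (-2, 5)])
Fold: move[2]->L => ULLLUUU (positions: [(0, 0), (0, 1), (-1, 1), (-2, 1), (-3, 1), (-3, 2), (-3, 3), (-3, 4)])

Answer: (0,0) (0,1) (-1,1) (-2,1) (-3,1) (-3,2) (-3,3) (-3,4)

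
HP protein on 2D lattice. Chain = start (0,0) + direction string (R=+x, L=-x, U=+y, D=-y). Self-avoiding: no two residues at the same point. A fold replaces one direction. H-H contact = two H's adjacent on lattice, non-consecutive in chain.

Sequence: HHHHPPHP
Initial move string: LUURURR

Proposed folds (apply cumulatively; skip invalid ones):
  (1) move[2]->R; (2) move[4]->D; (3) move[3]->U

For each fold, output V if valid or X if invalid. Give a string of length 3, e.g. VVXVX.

Answer: VVX

Derivation:
Initial: LUURURR -> [(0, 0), (-1, 0), (-1, 1), (-1, 2), (0, 2), (0, 3), (1, 3), (2, 3)]
Fold 1: move[2]->R => LURRURR VALID
Fold 2: move[4]->D => LURRDRR VALID
Fold 3: move[3]->U => LURUDRR INVALID (collision), skipped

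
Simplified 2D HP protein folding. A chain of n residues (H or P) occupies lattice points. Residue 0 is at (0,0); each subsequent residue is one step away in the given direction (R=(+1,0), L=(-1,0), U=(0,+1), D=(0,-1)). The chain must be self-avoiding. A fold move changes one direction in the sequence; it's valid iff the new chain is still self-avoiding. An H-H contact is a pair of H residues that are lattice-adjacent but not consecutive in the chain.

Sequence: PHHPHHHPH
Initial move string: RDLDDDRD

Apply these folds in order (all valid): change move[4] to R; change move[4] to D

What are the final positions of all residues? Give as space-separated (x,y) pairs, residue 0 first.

Initial moves: RDLDDDRD
Fold: move[4]->R => RDLDRDRD (positions: [(0, 0), (1, 0), (1, -1), (0, -1), (0, -2), (1, -2), (1, -3), (2, -3), (2, -4)])
Fold: move[4]->D => RDLDDDRD (positions: [(0, 0), (1, 0), (1, -1), (0, -1), (0, -2), (0, -3), (0, -4), (1, -4), (1, -5)])

Answer: (0,0) (1,0) (1,-1) (0,-1) (0,-2) (0,-3) (0,-4) (1,-4) (1,-5)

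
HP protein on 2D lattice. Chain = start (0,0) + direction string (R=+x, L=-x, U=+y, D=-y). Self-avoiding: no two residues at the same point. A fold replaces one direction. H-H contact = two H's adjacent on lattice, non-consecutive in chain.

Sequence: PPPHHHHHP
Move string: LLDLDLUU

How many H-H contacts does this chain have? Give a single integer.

Positions: [(0, 0), (-1, 0), (-2, 0), (-2, -1), (-3, -1), (-3, -2), (-4, -2), (-4, -1), (-4, 0)]
H-H contact: residue 4 @(-3,-1) - residue 7 @(-4, -1)

Answer: 1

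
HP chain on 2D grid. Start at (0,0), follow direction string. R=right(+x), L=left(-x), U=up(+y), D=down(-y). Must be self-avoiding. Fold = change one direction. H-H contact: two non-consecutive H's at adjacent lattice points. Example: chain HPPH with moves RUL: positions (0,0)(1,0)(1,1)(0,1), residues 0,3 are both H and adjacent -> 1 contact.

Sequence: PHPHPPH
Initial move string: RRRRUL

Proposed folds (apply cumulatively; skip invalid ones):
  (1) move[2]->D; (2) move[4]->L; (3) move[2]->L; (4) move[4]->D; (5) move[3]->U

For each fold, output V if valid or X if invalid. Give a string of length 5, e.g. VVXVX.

Answer: XXXVX

Derivation:
Initial: RRRRUL -> [(0, 0), (1, 0), (2, 0), (3, 0), (4, 0), (4, 1), (3, 1)]
Fold 1: move[2]->D => RRDRUL INVALID (collision), skipped
Fold 2: move[4]->L => RRRRLL INVALID (collision), skipped
Fold 3: move[2]->L => RRLRUL INVALID (collision), skipped
Fold 4: move[4]->D => RRRRDL VALID
Fold 5: move[3]->U => RRRUDL INVALID (collision), skipped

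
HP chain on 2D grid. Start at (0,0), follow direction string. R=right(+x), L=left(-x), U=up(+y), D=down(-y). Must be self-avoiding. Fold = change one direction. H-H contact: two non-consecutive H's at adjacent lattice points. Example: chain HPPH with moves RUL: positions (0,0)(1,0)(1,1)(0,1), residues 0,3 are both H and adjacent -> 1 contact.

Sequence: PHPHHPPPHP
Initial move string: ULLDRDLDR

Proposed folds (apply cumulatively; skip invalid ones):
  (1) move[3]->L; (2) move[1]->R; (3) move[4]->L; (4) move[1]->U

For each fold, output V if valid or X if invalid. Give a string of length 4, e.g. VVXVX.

Initial: ULLDRDLDR -> [(0, 0), (0, 1), (-1, 1), (-2, 1), (-2, 0), (-1, 0), (-1, -1), (-2, -1), (-2, -2), (-1, -2)]
Fold 1: move[3]->L => ULLLRDLDR INVALID (collision), skipped
Fold 2: move[1]->R => URLDRDLDR INVALID (collision), skipped
Fold 3: move[4]->L => ULLDLDLDR VALID
Fold 4: move[1]->U => UULDLDLDR VALID

Answer: XXVV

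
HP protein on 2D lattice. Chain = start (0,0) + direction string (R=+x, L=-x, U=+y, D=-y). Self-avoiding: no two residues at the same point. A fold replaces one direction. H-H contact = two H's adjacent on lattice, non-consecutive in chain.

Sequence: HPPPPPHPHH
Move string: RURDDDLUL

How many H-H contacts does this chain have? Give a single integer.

Positions: [(0, 0), (1, 0), (1, 1), (2, 1), (2, 0), (2, -1), (2, -2), (1, -2), (1, -1), (0, -1)]
H-H contact: residue 0 @(0,0) - residue 9 @(0, -1)

Answer: 1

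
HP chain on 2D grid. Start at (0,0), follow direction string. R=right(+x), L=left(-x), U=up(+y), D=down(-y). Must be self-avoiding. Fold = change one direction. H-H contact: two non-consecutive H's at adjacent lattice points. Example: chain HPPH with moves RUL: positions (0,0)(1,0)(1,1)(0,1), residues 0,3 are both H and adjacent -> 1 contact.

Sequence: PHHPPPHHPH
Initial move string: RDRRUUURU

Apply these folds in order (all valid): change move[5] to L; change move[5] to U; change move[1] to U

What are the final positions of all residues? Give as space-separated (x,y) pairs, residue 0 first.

Initial moves: RDRRUUURU
Fold: move[5]->L => RDRRULURU (positions: [(0, 0), (1, 0), (1, -1), (2, -1), (3, -1), (3, 0), (2, 0), (2, 1), (3, 1), (3, 2)])
Fold: move[5]->U => RDRRUUURU (positions: [(0, 0), (1, 0), (1, -1), (2, -1), (3, -1), (3, 0), (3, 1), (3, 2), (4, 2), (4, 3)])
Fold: move[1]->U => RURRUUURU (positions: [(0, 0), (1, 0), (1, 1), (2, 1), (3, 1), (3, 2), (3, 3), (3, 4), (4, 4), (4, 5)])

Answer: (0,0) (1,0) (1,1) (2,1) (3,1) (3,2) (3,3) (3,4) (4,4) (4,5)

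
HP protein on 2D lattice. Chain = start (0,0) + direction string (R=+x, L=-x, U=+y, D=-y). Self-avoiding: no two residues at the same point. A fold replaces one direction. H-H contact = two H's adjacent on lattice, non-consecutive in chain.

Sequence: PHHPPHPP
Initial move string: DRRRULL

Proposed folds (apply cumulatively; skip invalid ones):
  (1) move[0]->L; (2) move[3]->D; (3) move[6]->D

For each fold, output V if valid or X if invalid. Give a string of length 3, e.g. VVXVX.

Answer: XXX

Derivation:
Initial: DRRRULL -> [(0, 0), (0, -1), (1, -1), (2, -1), (3, -1), (3, 0), (2, 0), (1, 0)]
Fold 1: move[0]->L => LRRRULL INVALID (collision), skipped
Fold 2: move[3]->D => DRRDULL INVALID (collision), skipped
Fold 3: move[6]->D => DRRRULD INVALID (collision), skipped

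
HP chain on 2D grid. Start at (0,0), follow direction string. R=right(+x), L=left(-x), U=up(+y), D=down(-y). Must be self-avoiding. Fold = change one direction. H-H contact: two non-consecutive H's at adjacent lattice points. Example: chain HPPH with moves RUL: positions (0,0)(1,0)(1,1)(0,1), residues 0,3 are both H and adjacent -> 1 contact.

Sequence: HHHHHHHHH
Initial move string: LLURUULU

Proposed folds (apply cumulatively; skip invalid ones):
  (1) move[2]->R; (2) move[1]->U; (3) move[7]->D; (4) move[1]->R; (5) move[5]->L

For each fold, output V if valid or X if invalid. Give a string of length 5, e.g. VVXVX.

Answer: XVVXV

Derivation:
Initial: LLURUULU -> [(0, 0), (-1, 0), (-2, 0), (-2, 1), (-1, 1), (-1, 2), (-1, 3), (-2, 3), (-2, 4)]
Fold 1: move[2]->R => LLRRUULU INVALID (collision), skipped
Fold 2: move[1]->U => LUURUULU VALID
Fold 3: move[7]->D => LUURUULD VALID
Fold 4: move[1]->R => LRURUULD INVALID (collision), skipped
Fold 5: move[5]->L => LUURULLD VALID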